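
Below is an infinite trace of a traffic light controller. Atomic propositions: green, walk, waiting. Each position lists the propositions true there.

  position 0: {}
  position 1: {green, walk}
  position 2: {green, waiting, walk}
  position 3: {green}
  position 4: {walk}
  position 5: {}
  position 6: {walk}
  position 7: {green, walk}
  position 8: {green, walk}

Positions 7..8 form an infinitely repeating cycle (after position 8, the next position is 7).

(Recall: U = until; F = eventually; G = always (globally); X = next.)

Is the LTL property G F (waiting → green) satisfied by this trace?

F (waiting → green) holds at every position 0..8, and those are all positions ever visited, so G F (waiting → green) holds.

Yes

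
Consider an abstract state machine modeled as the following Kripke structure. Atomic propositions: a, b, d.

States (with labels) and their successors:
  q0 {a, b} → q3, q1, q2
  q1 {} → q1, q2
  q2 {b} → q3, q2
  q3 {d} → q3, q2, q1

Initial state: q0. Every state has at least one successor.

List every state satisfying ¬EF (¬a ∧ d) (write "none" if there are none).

States satisfying ¬a ∧ d: {q3}.
States satisfying EF (¬a ∧ d): {q0, q1, q2, q3}.
States satisfying ¬EF (¬a ∧ d): ∅.

none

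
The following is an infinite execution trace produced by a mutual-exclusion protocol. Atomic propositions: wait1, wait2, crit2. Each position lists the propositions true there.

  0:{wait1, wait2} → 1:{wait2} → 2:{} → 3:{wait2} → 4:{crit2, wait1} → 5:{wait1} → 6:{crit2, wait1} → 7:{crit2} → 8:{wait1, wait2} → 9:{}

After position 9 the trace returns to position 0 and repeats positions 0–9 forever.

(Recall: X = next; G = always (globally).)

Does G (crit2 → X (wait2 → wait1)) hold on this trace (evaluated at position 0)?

Holds

crit2 → X (wait2 → wait1) holds at every position 0..9, and those are all positions ever visited, so G (crit2 → X (wait2 → wait1)) holds.
Positions where crit2 holds: 4, 6, 7.
Check X (wait2 → wait1) at each: 4→ok, 6→ok, 7→ok.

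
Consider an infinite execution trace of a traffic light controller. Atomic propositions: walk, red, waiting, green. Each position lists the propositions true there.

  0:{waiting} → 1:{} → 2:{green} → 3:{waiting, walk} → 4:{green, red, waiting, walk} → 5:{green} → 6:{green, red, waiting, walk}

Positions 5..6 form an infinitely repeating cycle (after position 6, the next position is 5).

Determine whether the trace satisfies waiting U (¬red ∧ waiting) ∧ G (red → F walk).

Walking from position 0: ¬red ∧ waiting first holds at position 0, and waiting holds at every earlier position along the way, so waiting U (¬red ∧ waiting) holds.
red → F walk holds at every position 0..6, and those are all positions ever visited, so G (red → F walk) holds.
Positions where red holds: 4, 6.
Check F walk at each: 4→ok, 6→ok.
At position 0: waiting U (¬red ∧ waiting) is true; G (red → F walk) is true; so waiting U (¬red ∧ waiting) ∧ G (red → F walk) is true.

Holds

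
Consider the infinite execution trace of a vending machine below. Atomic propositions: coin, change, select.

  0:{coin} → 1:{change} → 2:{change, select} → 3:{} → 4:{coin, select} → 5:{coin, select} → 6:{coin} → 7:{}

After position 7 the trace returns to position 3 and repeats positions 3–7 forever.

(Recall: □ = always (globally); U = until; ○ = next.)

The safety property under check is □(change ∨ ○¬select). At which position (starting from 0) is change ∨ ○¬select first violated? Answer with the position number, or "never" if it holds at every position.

Check change ∨ ○¬select at each position in order: 0 ✓, 1 ✓, 2 ✓.
At position 3 the labels are {} and the next position 4 has {coin, select}, so change ∨ ○¬select is false there. This is the first violation.

3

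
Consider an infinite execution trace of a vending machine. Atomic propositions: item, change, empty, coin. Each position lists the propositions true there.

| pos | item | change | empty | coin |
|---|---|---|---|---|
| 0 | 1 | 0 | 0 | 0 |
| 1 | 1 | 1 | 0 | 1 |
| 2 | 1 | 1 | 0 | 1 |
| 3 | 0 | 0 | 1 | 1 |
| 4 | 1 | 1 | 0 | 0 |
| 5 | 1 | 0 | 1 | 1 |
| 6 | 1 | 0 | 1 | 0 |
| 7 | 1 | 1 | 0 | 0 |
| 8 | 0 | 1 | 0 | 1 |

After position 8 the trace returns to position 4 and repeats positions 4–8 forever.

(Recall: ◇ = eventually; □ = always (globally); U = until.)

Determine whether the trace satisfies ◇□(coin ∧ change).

□(coin ∧ change) is false at every position 0..8, so it never becomes true and ◇□(coin ∧ change) fails.

Does not hold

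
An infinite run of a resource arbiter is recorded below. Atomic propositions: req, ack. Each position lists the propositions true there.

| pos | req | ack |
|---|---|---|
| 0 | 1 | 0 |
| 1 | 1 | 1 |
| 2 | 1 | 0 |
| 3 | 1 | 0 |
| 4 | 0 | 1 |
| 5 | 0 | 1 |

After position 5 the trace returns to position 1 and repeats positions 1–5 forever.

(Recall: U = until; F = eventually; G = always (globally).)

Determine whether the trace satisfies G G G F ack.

Holds

G G F ack holds at every position 0..5, and those are all positions ever visited, so G G G F ack holds.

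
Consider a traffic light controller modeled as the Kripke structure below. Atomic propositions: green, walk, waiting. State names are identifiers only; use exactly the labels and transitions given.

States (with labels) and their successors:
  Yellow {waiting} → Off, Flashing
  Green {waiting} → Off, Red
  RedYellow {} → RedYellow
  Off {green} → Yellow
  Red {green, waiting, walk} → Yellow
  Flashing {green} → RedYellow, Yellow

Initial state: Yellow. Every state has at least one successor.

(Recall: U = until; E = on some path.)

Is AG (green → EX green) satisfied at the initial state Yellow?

States satisfying green → EX green: {Yellow, Green, RedYellow}.
States satisfying AG (green → EX green): {RedYellow}.
Flashing is reachable from Yellow and violates green → EX green, so AG fails at Yellow.
Yellow ∉ Sat(AG (green → EX green)).

Violated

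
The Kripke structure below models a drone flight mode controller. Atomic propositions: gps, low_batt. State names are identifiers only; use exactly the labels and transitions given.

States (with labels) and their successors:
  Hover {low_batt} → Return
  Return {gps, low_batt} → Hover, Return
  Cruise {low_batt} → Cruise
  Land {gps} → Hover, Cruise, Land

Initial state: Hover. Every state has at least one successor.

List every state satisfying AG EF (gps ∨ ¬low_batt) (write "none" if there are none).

States satisfying EF (gps ∨ ¬low_batt): {Hover, Return, Land}.
States satisfying AG EF (gps ∨ ¬low_batt): {Hover, Return}.

{Hover, Return}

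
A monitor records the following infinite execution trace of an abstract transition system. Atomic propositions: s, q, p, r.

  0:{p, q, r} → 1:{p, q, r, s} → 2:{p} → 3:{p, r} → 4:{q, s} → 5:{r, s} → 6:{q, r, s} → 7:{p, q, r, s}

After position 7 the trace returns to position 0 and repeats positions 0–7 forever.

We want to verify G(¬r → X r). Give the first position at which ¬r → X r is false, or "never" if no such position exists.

never

¬r → X r holds at every position 0..7, and those are all the positions the trace ever visits, so the invariant G(¬r → X r) is never violated.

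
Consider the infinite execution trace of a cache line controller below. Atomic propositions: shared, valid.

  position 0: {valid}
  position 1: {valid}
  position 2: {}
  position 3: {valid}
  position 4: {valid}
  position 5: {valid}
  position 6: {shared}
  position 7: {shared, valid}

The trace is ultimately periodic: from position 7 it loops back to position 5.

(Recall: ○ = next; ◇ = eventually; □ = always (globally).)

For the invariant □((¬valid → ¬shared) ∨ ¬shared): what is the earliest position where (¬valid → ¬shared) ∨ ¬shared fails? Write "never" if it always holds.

6

Check (¬valid → ¬shared) ∨ ¬shared at each position in order: 0 ✓, 1 ✓, 2 ✓, 3 ✓, 4 ✓, 5 ✓.
At position 6 the labels are {shared}, so (¬valid → ¬shared) ∨ ¬shared is false there. This is the first violation.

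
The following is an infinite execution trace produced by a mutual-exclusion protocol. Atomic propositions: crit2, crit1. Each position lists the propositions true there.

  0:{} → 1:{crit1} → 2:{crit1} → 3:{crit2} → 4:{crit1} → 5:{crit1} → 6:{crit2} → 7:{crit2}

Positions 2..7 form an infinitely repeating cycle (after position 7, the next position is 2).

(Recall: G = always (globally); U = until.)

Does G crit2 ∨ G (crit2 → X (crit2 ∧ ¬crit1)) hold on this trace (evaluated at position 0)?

crit2 must hold at every position from 0 onward. It fails at position 0, so G crit2 is false.
crit2 → X (crit2 ∧ ¬crit1) must hold at every position from 0 onward. It fails at position 3, so G (crit2 → X (crit2 ∧ ¬crit1)) is false.
Positions where crit2 holds: 3, 6, 7.
Check X (crit2 ∧ ¬crit1) at each: 3→fails, 6→ok, 7→fails.
At position 0: G crit2 is false; G (crit2 → X (crit2 ∧ ¬crit1)) is false; so G crit2 ∨ G (crit2 → X (crit2 ∧ ¬crit1)) is false.

Does not hold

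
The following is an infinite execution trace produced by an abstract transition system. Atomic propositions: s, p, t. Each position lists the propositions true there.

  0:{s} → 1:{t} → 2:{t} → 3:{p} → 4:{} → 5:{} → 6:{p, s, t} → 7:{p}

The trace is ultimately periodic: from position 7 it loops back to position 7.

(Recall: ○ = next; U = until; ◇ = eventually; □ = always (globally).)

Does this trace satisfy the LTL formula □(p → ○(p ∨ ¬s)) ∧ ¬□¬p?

Yes

p → ○(p ∨ ¬s) holds at every position 0..7, and those are all positions ever visited, so □(p → ○(p ∨ ¬s)) holds.
Positions where p holds: 3, 6, 7.
Check ○(p ∨ ¬s) at each: 3→ok, 6→ok, 7→ok.
At position 0: □(p → ○(p ∨ ¬s)) is true; ¬□¬p is true; so □(p → ○(p ∨ ¬s)) ∧ ¬□¬p is true.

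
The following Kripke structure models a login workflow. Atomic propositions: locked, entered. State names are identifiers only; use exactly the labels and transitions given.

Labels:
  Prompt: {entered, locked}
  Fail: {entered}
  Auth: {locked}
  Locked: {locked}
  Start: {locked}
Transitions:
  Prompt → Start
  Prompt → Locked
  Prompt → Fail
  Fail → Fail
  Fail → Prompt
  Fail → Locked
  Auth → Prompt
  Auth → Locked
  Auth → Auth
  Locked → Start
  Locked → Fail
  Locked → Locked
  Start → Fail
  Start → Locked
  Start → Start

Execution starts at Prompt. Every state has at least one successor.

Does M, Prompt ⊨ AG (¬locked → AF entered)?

Satisfied

States satisfying ¬locked → AF entered: {Prompt, Fail, Auth, Locked, Start}.
States satisfying AG (¬locked → AF entered): {Prompt, Fail, Auth, Locked, Start}.
Every state reachable from Prompt satisfies ¬locked → AF entered.
Prompt ∈ Sat(AG (¬locked → AF entered)).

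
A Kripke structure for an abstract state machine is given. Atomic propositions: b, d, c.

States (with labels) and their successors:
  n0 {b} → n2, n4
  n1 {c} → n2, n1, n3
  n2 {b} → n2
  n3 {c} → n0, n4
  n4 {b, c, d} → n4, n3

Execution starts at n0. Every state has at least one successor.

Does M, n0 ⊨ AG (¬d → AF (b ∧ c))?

States satisfying ¬d → AF (b ∧ c): {n4}.
States satisfying AG (¬d → AF (b ∧ c)): ∅.
n0 is reachable from n0 and violates ¬d → AF (b ∧ c), so AG fails at n0.
n0 ∉ Sat(AG (¬d → AF (b ∧ c))).

No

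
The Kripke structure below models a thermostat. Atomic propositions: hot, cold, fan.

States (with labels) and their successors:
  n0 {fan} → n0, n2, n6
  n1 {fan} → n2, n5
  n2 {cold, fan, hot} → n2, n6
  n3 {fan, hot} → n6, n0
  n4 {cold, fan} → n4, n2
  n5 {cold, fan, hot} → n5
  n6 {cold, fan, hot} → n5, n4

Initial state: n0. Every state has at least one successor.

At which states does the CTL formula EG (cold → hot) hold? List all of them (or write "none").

States satisfying cold → hot: {n0, n1, n2, n3, n5, n6}.
States satisfying EG (cold → hot): {n0, n1, n2, n3, n5, n6}.

{n0, n1, n2, n3, n5, n6}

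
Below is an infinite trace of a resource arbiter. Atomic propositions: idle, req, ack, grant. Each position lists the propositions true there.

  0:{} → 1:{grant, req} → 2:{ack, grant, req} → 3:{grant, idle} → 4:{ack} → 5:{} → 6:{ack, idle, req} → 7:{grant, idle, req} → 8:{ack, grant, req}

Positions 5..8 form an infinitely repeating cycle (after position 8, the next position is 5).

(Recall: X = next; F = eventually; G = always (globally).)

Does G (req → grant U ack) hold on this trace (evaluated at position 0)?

Yes

req → grant U ack holds at every position 0..8, and those are all positions ever visited, so G (req → grant U ack) holds.
Positions where req holds: 1, 2, 6, 7, 8.
Check grant U ack at each: 1→ok, 2→ok, 6→ok, 7→ok, 8→ok.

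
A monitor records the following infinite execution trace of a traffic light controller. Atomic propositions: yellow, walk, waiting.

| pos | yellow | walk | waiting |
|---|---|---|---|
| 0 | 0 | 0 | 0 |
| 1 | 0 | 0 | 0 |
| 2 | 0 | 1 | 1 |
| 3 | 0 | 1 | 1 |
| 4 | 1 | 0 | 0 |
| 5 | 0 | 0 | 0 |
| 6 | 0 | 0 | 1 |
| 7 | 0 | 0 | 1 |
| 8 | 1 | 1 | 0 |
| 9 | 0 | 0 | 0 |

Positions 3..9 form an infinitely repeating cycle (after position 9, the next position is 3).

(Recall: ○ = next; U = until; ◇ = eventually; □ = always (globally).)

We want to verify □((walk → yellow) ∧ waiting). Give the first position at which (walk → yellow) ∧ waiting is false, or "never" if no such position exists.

0

At position 0 the labels are {}, so (walk → yellow) ∧ waiting is false there. This is the first violation.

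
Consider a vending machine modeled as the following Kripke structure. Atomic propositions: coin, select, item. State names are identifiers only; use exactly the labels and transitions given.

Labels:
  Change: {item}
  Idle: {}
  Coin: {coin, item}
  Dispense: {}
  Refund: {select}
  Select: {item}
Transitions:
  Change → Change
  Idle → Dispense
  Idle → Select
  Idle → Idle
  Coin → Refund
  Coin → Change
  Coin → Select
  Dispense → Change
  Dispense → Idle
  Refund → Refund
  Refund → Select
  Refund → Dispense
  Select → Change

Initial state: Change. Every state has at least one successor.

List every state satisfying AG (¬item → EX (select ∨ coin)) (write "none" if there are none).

{Change, Select}

States satisfying ¬item → EX (select ∨ coin): {Change, Coin, Refund, Select}.
States satisfying AG (¬item → EX (select ∨ coin)): {Change, Select}.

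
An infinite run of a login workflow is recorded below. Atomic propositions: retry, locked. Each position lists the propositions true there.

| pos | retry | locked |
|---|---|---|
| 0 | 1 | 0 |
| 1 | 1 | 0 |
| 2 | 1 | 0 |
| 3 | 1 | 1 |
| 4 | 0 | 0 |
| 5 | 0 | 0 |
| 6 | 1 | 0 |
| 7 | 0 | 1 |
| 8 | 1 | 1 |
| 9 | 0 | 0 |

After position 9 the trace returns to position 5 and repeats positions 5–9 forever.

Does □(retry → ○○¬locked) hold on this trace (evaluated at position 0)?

Does not hold

retry → ○○¬locked must hold at every position from 0 onward. It fails at position 1, so □(retry → ○○¬locked) is false.
Positions where retry holds: 0, 1, 2, 3, 6, 8.
Check ○○¬locked at each: 0→ok, 1→fails, 2→ok, 3→ok, 6→fails, 8→ok.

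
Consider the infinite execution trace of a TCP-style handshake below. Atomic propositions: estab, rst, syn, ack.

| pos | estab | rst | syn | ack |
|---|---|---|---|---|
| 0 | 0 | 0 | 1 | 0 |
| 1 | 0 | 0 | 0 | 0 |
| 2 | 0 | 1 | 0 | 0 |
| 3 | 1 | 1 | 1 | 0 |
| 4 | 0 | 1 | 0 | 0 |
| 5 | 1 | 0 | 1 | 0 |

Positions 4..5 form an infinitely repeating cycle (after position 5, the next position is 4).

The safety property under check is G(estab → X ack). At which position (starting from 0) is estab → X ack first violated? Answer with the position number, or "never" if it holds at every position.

Check estab → X ack at each position in order: 0 ✓, 1 ✓, 2 ✓.
At position 3 the labels are {estab, rst, syn} and the next position 4 has {rst}, so estab → X ack is false there. This is the first violation.

3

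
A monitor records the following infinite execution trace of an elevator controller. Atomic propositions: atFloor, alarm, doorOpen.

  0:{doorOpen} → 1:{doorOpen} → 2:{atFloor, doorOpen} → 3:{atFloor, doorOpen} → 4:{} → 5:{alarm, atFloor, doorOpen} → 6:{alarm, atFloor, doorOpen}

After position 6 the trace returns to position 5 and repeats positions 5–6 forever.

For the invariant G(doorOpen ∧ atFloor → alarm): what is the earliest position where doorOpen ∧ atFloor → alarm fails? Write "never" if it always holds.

2

Check doorOpen ∧ atFloor → alarm at each position in order: 0 ✓, 1 ✓.
At position 2 the labels are {atFloor, doorOpen}, so doorOpen ∧ atFloor → alarm is false there. This is the first violation.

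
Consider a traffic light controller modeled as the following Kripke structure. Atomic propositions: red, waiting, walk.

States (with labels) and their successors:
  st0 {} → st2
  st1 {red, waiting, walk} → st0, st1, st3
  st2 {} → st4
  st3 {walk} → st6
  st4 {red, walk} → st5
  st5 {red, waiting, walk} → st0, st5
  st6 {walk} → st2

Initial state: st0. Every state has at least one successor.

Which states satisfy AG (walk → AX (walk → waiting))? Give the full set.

States satisfying walk → AX (walk → waiting): {st0, st2, st4, st5, st6}.
States satisfying AG (walk → AX (walk → waiting)): {st0, st2, st4, st5, st6}.

{st0, st2, st4, st5, st6}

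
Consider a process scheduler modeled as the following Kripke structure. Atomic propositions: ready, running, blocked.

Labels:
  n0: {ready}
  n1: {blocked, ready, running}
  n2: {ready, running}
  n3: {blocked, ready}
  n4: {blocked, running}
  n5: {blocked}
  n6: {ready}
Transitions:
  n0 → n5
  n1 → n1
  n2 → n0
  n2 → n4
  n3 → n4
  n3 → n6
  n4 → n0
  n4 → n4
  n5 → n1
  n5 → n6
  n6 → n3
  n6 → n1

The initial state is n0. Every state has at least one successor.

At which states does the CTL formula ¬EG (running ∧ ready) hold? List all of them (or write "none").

States satisfying running ∧ ready: {n1, n2}.
States satisfying EG (running ∧ ready): {n1}.
States satisfying ¬EG (running ∧ ready): {n0, n2, n3, n4, n5, n6}.

{n0, n2, n3, n4, n5, n6}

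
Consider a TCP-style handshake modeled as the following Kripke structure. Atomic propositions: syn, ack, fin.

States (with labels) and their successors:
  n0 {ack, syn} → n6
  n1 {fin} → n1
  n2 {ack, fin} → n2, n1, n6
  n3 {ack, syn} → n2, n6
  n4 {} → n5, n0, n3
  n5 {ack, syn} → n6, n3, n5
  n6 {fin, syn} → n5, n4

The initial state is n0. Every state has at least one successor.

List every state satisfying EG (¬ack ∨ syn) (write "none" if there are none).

States satisfying ¬ack ∨ syn: {n0, n1, n3, n4, n5, n6}.
States satisfying EG (¬ack ∨ syn): {n0, n1, n3, n4, n5, n6}.

{n0, n1, n3, n4, n5, n6}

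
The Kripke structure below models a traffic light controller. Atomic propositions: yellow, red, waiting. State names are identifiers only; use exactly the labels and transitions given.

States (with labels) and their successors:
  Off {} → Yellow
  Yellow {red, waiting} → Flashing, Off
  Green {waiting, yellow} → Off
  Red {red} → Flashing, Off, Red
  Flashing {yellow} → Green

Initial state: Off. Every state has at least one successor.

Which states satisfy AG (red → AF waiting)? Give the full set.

States satisfying red → AF waiting: {Off, Yellow, Green, Flashing}.
States satisfying AG (red → AF waiting): {Off, Yellow, Green, Flashing}.

{Off, Yellow, Green, Flashing}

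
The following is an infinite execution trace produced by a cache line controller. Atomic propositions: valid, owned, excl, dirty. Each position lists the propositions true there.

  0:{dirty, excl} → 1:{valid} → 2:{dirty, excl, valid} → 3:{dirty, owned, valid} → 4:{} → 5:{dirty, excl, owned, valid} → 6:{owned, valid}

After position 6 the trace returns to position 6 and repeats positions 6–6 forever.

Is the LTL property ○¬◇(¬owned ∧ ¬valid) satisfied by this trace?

The position after 0 is 1; ¬◇(¬owned ∧ ¬valid) is false there.

Does not hold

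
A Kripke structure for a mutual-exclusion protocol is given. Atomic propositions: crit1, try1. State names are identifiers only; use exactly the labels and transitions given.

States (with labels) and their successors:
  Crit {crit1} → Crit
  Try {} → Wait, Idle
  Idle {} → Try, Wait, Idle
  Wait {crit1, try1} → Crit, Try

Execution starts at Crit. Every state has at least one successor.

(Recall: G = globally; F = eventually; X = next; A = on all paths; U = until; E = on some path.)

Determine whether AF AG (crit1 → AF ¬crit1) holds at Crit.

States satisfying AG (crit1 → AF ¬crit1): ∅.
States satisfying AF AG (crit1 → AF ¬crit1): ∅.
There is a path from Crit along which AG (crit1 → AF ¬crit1) never holds.
Crit ∉ Sat(AF AG (crit1 → AF ¬crit1)).

Does not hold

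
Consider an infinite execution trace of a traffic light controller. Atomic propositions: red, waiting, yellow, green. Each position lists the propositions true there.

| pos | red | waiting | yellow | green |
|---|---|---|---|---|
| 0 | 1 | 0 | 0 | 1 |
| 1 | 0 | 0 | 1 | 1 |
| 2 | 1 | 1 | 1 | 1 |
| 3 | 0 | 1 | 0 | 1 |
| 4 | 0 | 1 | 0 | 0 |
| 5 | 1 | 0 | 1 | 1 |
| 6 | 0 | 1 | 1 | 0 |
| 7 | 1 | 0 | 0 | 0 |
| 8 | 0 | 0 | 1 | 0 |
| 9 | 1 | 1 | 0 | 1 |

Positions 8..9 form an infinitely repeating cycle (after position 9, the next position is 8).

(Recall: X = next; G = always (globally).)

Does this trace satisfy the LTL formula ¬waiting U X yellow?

Holds

Walking from position 0: X yellow first holds at position 0, and ¬waiting holds at every earlier position along the way, so ¬waiting U X yellow holds.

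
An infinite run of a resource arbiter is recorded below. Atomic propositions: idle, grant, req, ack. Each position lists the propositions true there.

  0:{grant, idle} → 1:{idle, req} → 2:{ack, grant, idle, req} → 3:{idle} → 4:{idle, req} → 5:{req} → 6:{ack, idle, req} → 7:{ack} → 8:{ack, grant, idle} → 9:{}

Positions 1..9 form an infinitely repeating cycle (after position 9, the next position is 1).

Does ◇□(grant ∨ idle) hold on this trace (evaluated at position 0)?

□(grant ∨ idle) is false at every position 0..9, so it never becomes true and ◇□(grant ∨ idle) fails.

Does not hold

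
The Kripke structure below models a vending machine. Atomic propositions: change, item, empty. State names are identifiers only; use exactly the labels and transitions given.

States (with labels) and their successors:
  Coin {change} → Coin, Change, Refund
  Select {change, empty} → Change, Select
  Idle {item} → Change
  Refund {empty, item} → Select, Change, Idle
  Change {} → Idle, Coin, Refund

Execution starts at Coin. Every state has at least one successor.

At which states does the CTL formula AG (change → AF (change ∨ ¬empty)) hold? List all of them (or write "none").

States satisfying change → AF (change ∨ ¬empty): {Coin, Select, Idle, Refund, Change}.
States satisfying AG (change → AF (change ∨ ¬empty)): {Coin, Select, Idle, Refund, Change}.

{Coin, Select, Idle, Refund, Change}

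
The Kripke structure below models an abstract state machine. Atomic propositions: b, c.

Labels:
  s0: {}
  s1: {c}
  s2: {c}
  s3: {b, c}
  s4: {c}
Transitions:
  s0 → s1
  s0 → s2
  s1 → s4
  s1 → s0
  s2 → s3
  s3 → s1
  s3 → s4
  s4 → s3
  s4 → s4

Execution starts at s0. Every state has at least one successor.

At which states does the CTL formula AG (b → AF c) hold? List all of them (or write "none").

States satisfying b → AF c: {s0, s1, s2, s3, s4}.
States satisfying AG (b → AF c): {s0, s1, s2, s3, s4}.

{s0, s1, s2, s3, s4}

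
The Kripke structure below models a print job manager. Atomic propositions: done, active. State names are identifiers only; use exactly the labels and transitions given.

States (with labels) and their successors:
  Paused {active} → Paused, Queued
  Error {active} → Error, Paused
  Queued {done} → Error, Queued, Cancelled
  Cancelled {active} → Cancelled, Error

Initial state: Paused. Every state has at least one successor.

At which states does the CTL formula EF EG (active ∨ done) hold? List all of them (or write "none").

{Paused, Error, Queued, Cancelled}

States satisfying EG (active ∨ done): {Paused, Error, Queued, Cancelled}.
States satisfying EF EG (active ∨ done): {Paused, Error, Queued, Cancelled}.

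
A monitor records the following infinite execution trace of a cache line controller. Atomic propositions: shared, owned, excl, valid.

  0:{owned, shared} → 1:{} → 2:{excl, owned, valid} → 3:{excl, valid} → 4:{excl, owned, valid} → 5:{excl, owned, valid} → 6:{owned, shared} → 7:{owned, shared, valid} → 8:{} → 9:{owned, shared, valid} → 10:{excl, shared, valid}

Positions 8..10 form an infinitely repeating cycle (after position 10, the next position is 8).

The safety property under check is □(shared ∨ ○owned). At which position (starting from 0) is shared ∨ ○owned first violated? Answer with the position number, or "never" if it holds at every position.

2

Check shared ∨ ○owned at each position in order: 0 ✓, 1 ✓.
At position 2 the labels are {excl, owned, valid} and the next position 3 has {excl, valid}, so shared ∨ ○owned is false there. This is the first violation.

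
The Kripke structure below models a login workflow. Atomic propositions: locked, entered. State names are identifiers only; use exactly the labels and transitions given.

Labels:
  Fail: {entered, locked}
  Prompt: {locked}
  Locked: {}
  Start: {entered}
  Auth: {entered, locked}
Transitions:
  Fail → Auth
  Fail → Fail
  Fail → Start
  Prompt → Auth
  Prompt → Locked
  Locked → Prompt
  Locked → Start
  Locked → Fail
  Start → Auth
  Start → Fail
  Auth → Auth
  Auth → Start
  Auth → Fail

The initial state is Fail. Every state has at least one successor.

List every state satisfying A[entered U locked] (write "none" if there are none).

{Fail, Prompt, Start, Auth}

States satisfying entered: {Fail, Start, Auth}.
States satisfying locked: {Fail, Prompt, Auth}.
States satisfying A[entered U locked]: {Fail, Prompt, Start, Auth}.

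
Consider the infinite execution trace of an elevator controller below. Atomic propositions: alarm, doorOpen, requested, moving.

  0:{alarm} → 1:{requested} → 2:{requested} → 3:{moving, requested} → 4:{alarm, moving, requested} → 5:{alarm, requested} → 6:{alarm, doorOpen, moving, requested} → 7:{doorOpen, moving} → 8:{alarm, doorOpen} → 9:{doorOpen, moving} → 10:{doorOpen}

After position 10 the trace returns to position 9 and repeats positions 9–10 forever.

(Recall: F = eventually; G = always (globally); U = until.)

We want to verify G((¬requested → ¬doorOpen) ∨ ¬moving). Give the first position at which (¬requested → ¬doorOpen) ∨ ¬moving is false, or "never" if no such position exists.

Check (¬requested → ¬doorOpen) ∨ ¬moving at each position in order: 0 ✓, 1 ✓, 2 ✓, 3 ✓, 4 ✓, 5 ✓, 6 ✓.
At position 7 the labels are {doorOpen, moving}, so (¬requested → ¬doorOpen) ∨ ¬moving is false there. This is the first violation.

7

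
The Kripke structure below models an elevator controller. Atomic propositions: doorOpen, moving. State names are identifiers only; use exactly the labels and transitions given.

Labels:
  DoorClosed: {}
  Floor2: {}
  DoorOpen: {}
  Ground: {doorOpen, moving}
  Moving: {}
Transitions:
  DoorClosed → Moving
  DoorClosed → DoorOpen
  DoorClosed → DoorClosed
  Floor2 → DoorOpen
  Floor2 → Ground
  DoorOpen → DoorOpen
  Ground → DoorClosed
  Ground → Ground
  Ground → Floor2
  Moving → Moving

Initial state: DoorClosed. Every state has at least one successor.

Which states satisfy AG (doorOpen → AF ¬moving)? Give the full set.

States satisfying doorOpen → AF ¬moving: {DoorClosed, Floor2, DoorOpen, Moving}.
States satisfying AG (doorOpen → AF ¬moving): {DoorClosed, DoorOpen, Moving}.

{DoorClosed, DoorOpen, Moving}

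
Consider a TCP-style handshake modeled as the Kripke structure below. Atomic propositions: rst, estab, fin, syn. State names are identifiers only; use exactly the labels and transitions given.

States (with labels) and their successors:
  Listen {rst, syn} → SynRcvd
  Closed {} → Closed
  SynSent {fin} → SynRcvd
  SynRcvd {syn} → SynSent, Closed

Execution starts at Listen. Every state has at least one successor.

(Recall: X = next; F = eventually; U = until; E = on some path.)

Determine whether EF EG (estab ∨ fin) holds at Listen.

States satisfying EG (estab ∨ fin): ∅.
States satisfying EF EG (estab ∨ fin): ∅.
No suitable path/successor from Listen witnesses the formula.
Listen ∉ Sat(EF EG (estab ∨ fin)).

No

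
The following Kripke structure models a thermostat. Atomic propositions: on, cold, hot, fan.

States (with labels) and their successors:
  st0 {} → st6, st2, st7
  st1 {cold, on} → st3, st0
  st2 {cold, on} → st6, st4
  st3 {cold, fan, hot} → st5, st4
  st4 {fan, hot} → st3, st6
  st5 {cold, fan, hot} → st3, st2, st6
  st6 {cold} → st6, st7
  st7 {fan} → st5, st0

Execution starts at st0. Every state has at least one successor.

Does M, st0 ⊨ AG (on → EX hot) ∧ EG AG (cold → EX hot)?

States satisfying on → EX hot: {st0, st1, st2, st3, st4, st5, st6, st7}.
States satisfying AG (on → EX hot): {st0, st1, st2, st3, st4, st5, st6, st7}.
States satisfying AG (cold → EX hot): ∅.
States satisfying EG AG (cold → EX hot): ∅.
States satisfying AG (on → EX hot) ∧ EG AG (cold → EX hot): ∅.
st0 ∉ Sat(AG (on → EX hot) ∧ EG AG (cold → EX hot)).

No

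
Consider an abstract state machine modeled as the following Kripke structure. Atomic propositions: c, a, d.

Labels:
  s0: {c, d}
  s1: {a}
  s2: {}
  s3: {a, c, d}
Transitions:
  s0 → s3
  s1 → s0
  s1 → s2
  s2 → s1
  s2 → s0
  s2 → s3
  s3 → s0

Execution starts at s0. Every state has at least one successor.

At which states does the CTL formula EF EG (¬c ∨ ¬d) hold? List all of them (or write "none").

{s1, s2}

States satisfying EG (¬c ∨ ¬d): {s1, s2}.
States satisfying EF EG (¬c ∨ ¬d): {s1, s2}.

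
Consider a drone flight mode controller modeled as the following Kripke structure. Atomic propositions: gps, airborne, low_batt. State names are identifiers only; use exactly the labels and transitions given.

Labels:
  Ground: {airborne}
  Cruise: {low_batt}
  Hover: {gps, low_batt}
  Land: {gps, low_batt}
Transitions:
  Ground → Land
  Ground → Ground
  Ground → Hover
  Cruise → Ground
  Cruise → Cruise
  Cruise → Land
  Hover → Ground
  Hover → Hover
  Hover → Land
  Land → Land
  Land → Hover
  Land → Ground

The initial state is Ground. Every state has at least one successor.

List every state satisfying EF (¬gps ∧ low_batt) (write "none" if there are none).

States satisfying ¬gps ∧ low_batt: {Cruise}.
States satisfying EF (¬gps ∧ low_batt): {Cruise}.

{Cruise}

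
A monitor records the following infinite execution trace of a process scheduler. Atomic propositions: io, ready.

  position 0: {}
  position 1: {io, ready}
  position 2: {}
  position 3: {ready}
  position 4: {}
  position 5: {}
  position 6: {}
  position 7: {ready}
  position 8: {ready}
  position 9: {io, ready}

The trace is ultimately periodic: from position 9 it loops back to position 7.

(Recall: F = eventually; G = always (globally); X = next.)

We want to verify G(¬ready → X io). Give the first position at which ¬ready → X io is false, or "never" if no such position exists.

2

Check ¬ready → X io at each position in order: 0 ✓, 1 ✓.
At position 2 the labels are {} and the next position 3 has {ready}, so ¬ready → X io is false there. This is the first violation.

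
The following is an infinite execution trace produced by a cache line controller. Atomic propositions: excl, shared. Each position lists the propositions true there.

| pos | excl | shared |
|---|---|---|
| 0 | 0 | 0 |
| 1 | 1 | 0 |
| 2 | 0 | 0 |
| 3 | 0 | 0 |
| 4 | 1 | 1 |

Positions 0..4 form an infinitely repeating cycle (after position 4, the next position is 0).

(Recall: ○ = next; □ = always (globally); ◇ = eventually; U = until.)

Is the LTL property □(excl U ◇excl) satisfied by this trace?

excl U ◇excl holds at every position 0..4, and those are all positions ever visited, so □(excl U ◇excl) holds.

Satisfied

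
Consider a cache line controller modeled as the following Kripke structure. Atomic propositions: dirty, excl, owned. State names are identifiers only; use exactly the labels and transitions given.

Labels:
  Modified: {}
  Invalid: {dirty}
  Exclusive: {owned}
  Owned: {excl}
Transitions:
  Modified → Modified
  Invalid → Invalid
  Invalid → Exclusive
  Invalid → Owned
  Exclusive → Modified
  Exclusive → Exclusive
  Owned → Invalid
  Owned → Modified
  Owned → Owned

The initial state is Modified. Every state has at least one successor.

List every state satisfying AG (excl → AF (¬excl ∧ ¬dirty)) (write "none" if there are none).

States satisfying excl → AF (¬excl ∧ ¬dirty): {Modified, Invalid, Exclusive}.
States satisfying AG (excl → AF (¬excl ∧ ¬dirty)): {Modified, Exclusive}.

{Modified, Exclusive}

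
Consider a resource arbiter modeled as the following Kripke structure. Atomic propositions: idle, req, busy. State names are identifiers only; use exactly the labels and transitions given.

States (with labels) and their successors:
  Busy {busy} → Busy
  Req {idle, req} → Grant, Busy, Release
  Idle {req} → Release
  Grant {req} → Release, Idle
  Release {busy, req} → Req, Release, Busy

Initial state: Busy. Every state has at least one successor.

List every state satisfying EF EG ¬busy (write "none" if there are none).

States satisfying EG ¬busy: ∅.
States satisfying EF EG ¬busy: ∅.

none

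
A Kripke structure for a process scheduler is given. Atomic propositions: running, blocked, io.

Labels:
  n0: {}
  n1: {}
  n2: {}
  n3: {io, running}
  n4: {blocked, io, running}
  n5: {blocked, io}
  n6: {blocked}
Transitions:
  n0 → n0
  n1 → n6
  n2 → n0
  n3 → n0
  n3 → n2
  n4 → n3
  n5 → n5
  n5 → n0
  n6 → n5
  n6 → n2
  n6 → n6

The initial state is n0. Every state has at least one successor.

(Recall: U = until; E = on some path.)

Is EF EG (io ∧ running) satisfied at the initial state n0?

States satisfying EG (io ∧ running): ∅.
States satisfying EF EG (io ∧ running): ∅.
No suitable path/successor from n0 witnesses the formula.
n0 ∉ Sat(EF EG (io ∧ running)).

Violated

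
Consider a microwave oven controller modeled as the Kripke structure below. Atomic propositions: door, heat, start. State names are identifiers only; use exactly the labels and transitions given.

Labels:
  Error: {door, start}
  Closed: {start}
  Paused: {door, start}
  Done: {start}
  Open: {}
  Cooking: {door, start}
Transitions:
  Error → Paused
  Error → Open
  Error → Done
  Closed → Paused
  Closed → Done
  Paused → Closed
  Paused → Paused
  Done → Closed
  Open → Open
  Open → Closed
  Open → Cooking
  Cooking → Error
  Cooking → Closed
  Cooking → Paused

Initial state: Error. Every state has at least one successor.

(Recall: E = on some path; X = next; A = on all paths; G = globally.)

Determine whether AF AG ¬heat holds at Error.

Holds

States satisfying AG ¬heat: {Error, Closed, Paused, Done, Open, Cooking}.
States satisfying AF AG ¬heat: {Error, Closed, Paused, Done, Open, Cooking}.
Error ∈ Sat(AF AG ¬heat).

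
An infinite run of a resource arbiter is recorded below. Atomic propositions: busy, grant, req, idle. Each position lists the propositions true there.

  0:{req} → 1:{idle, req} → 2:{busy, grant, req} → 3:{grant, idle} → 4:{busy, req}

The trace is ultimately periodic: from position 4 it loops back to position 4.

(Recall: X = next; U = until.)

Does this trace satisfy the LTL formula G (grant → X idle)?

Violated

grant → X idle must hold at every position from 0 onward. It fails at position 3, so G (grant → X idle) is false.
Positions where grant holds: 2, 3.
Check X idle at each: 2→ok, 3→fails.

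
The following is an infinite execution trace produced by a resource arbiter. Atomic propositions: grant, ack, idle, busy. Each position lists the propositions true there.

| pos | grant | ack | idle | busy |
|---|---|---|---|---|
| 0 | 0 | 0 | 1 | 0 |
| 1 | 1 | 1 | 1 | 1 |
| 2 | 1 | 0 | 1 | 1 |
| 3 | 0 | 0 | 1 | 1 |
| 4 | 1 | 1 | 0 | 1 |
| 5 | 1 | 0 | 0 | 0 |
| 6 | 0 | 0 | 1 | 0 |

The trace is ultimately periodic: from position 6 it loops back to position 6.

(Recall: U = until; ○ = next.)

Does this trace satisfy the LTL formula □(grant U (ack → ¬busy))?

Satisfied

grant U (ack → ¬busy) holds at every position 0..6, and those are all positions ever visited, so □(grant U (ack → ¬busy)) holds.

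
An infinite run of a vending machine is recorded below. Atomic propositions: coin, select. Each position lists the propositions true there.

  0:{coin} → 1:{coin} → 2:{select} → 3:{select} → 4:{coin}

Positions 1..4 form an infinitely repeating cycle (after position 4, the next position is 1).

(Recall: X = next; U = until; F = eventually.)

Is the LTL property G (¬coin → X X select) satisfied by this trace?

¬coin → X X select must hold at every position from 0 onward. It fails at position 2, so G (¬coin → X X select) is false.
Positions where ¬coin holds: 2, 3.
Check X X select at each: 2→fails, 3→fails.

No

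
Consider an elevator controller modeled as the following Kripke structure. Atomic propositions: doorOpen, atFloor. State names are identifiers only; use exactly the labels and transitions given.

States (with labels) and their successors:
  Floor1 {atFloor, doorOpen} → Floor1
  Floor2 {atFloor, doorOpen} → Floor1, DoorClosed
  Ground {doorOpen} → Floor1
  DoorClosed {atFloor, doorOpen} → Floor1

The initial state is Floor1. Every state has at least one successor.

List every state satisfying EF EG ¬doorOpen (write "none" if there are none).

none

States satisfying EG ¬doorOpen: ∅.
States satisfying EF EG ¬doorOpen: ∅.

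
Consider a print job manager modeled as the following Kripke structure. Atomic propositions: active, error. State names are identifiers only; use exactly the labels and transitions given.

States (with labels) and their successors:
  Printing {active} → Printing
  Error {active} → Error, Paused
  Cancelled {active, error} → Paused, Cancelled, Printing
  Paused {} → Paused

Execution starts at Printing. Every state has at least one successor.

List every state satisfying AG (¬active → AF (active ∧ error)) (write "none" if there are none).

States satisfying ¬active → AF (active ∧ error): {Printing, Error, Cancelled}.
States satisfying AG (¬active → AF (active ∧ error)): {Printing}.

{Printing}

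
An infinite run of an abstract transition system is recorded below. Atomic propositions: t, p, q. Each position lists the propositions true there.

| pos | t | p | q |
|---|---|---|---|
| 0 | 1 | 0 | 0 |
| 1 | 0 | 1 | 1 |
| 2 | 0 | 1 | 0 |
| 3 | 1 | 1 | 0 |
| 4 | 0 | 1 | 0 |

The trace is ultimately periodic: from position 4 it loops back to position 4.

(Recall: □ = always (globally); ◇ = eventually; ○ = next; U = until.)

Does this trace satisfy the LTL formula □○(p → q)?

No

○(p → q) must hold at every position from 0 onward. It fails at position 1, so □○(p → q) is false.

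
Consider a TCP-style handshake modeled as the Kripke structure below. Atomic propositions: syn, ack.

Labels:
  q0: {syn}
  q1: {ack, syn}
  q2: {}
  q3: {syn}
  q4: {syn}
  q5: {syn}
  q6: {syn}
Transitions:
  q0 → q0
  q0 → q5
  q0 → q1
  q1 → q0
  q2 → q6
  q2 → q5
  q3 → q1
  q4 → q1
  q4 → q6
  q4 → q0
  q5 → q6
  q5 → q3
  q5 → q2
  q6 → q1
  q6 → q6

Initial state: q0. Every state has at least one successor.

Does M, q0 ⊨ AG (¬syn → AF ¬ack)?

Yes

States satisfying ¬syn → AF ¬ack: {q0, q1, q2, q3, q4, q5, q6}.
States satisfying AG (¬syn → AF ¬ack): {q0, q1, q2, q3, q4, q5, q6}.
Every state reachable from q0 satisfies ¬syn → AF ¬ack.
q0 ∈ Sat(AG (¬syn → AF ¬ack)).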